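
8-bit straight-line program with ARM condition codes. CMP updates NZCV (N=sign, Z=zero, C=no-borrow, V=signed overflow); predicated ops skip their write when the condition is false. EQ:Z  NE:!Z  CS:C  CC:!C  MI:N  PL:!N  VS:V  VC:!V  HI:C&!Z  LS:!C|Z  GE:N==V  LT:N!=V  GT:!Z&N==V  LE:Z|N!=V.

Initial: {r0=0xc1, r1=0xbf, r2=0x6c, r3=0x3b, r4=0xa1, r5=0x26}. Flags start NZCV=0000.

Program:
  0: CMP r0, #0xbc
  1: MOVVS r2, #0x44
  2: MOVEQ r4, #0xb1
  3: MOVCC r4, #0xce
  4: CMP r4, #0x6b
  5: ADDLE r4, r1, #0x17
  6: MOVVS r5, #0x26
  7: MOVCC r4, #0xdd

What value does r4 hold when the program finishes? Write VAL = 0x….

0: ✓ CMP  NZCV=0010
1: · MOVVS
2: · MOVEQ
3: · MOVCC
4: ✓ CMP  NZCV=0011
5: ✓ ADDLE  r4←0xd6
6: ✓ MOVVS  r5←0x26
7: · MOVCC

VAL = 0xd6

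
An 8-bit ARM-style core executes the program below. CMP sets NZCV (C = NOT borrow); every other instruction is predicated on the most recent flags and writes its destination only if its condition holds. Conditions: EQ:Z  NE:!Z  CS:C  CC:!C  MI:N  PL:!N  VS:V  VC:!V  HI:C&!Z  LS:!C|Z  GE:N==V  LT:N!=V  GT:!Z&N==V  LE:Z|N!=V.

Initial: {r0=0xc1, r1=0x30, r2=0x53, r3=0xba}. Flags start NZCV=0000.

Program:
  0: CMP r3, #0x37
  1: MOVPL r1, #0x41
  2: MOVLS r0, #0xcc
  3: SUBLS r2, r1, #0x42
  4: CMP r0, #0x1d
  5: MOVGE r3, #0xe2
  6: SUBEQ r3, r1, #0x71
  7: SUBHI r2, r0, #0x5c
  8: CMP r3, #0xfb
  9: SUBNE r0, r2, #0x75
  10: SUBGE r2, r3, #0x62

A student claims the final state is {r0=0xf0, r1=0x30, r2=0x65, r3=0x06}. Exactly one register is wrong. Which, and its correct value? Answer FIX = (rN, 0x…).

FIX = (r3, 0xba)

[0] flags=1010 → (cmp)
[1] flags=1010 PL?F → skip
[2] flags=1010 LS?F → skip
[3] flags=1010 LS?F → skip
[4] flags=1010 → (cmp)
[5] flags=1010 GE?F → skip
[6] flags=1010 EQ?F → skip
[7] flags=1010 HI?T → r2=0x65
[8] flags=1000 → (cmp)
[9] flags=1000 NE?T → r0=0xf0
[10] flags=1000 GE?F → skip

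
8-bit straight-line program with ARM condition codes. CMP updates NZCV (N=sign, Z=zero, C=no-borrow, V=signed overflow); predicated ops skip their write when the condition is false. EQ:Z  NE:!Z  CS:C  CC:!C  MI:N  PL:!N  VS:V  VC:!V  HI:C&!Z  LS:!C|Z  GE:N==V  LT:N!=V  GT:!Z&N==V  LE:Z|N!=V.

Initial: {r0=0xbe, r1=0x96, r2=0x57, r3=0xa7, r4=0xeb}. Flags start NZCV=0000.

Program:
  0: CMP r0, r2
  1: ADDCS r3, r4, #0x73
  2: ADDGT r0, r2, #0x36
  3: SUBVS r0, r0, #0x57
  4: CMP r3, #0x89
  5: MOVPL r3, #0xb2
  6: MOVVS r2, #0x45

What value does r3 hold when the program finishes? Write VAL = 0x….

[0] flags=0011 → (cmp)
[1] flags=0011 CS?T → r3=0x5e
[2] flags=0011 GT?F → skip
[3] flags=0011 VS?T → r0=0x67
[4] flags=1001 → (cmp)
[5] flags=1001 PL?F → skip
[6] flags=1001 VS?T → r2=0x45

VAL = 0x5e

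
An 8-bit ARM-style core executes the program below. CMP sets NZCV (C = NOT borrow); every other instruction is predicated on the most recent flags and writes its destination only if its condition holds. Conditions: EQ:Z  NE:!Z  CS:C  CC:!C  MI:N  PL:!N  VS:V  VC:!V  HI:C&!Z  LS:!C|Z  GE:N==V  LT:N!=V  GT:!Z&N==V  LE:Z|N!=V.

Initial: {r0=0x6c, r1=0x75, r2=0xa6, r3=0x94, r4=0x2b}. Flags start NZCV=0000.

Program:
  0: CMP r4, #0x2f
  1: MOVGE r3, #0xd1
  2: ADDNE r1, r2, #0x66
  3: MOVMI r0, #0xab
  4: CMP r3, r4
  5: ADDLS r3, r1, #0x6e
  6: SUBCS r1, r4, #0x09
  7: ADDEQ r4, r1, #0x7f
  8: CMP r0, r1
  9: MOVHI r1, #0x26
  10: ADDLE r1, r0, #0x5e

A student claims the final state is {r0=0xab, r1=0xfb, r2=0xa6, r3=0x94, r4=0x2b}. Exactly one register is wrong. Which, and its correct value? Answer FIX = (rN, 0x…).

FIX = (r1, 0x09)

[0] flags=1000 → (cmp)
[1] flags=1000 GE?F → skip
[2] flags=1000 NE?T → r1=0x0c
[3] flags=1000 MI?T → r0=0xab
[4] flags=0011 → (cmp)
[5] flags=0011 LS?F → skip
[6] flags=0011 CS?T → r1=0x22
[7] flags=0011 EQ?F → skip
[8] flags=1010 → (cmp)
[9] flags=1010 HI?T → r1=0x26
[10] flags=1010 LE?T → r1=0x09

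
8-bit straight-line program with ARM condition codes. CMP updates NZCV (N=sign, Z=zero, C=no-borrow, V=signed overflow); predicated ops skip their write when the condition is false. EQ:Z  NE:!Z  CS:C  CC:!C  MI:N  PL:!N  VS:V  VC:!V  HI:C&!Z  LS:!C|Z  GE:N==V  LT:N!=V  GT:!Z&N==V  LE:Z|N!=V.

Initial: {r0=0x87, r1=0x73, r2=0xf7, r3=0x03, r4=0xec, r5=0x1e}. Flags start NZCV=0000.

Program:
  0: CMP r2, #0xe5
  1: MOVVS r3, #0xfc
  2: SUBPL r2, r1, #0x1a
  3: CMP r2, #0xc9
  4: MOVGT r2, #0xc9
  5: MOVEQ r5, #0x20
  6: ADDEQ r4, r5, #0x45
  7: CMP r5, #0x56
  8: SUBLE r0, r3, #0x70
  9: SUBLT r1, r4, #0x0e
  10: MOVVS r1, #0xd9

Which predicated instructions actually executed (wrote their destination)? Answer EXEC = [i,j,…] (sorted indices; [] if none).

0: ✓ CMP  NZCV=0010
1: · MOVVS
2: ✓ SUBPL  r2←0x59
3: ✓ CMP  NZCV=1001
4: ✓ MOVGT  r2←0xc9
5: · MOVEQ
6: · ADDEQ
7: ✓ CMP  NZCV=1000
8: ✓ SUBLE  r0←0x93
9: ✓ SUBLT  r1←0xde
10: · MOVVS

EXEC = [2,4,8,9]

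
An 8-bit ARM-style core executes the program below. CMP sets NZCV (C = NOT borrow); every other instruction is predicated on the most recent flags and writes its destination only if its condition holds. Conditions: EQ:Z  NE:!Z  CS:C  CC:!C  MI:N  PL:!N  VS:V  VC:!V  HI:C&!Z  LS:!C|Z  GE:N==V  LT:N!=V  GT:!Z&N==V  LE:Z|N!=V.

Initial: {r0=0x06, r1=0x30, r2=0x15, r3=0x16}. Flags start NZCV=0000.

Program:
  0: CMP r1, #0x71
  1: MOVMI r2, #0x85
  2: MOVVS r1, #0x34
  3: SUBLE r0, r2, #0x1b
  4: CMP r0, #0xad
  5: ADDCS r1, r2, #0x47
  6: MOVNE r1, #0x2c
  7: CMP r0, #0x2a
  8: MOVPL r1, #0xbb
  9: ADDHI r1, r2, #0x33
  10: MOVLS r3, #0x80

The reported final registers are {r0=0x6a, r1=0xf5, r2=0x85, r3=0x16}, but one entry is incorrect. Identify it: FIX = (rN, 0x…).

[0] flags=1000 → (cmp)
[1] flags=1000 MI?T → r2=0x85
[2] flags=1000 VS?F → skip
[3] flags=1000 LE?T → r0=0x6a
[4] flags=1001 → (cmp)
[5] flags=1001 CS?F → skip
[6] flags=1001 NE?T → r1=0x2c
[7] flags=0010 → (cmp)
[8] flags=0010 PL?T → r1=0xbb
[9] flags=0010 HI?T → r1=0xb8
[10] flags=0010 LS?F → skip

FIX = (r1, 0xb8)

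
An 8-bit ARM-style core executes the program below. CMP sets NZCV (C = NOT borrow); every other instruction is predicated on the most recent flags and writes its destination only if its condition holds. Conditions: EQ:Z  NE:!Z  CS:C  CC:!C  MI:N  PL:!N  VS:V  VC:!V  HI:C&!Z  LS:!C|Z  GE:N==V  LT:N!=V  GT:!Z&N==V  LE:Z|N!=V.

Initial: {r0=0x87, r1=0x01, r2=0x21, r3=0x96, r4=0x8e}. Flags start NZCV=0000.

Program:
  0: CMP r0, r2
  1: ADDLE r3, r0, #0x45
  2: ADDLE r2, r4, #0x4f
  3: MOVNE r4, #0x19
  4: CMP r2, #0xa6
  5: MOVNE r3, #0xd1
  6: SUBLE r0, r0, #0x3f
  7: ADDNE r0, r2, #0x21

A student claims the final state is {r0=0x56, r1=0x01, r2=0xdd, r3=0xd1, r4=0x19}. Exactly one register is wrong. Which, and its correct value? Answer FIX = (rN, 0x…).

0: ✓ CMP  NZCV=0011
1: ✓ ADDLE  r3←0xcc
2: ✓ ADDLE  r2←0xdd
3: ✓ MOVNE  r4←0x19
4: ✓ CMP  NZCV=0010
5: ✓ MOVNE  r3←0xd1
6: · SUBLE
7: ✓ ADDNE  r0←0xfe

FIX = (r0, 0xfe)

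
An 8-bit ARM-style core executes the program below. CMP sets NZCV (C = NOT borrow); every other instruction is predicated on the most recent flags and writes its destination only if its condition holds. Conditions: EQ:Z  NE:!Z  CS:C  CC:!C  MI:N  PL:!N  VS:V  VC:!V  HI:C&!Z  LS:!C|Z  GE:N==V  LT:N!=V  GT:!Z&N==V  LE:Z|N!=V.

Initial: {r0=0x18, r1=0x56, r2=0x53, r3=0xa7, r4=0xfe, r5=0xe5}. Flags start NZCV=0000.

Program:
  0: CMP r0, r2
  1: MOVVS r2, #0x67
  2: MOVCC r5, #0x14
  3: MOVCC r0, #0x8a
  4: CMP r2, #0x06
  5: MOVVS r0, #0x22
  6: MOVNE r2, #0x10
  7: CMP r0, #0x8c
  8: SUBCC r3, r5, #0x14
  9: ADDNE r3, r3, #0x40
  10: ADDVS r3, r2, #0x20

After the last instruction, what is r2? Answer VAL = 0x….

[0] flags=1000 → (cmp)
[1] flags=1000 VS?F → skip
[2] flags=1000 CC?T → r5=0x14
[3] flags=1000 CC?T → r0=0x8a
[4] flags=0010 → (cmp)
[5] flags=0010 VS?F → skip
[6] flags=0010 NE?T → r2=0x10
[7] flags=1000 → (cmp)
[8] flags=1000 CC?T → r3=0x00
[9] flags=1000 NE?T → r3=0x40
[10] flags=1000 VS?F → skip

VAL = 0x10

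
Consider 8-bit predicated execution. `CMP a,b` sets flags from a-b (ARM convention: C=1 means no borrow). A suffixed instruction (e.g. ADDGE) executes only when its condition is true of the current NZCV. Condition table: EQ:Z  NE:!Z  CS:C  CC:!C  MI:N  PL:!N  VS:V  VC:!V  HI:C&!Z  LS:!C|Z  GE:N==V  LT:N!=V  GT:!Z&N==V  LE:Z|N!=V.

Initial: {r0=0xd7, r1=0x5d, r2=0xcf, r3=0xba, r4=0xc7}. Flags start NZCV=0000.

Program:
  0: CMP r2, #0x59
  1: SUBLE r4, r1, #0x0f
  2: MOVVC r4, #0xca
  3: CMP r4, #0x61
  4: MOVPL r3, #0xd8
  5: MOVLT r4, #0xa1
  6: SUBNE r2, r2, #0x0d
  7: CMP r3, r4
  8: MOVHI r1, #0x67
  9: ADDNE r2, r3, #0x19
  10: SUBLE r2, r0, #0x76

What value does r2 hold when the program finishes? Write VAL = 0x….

0: ✓ CMP  NZCV=0011
1: ✓ SUBLE  r4←0x4e
2: · MOVVC
3: ✓ CMP  NZCV=1000
4: · MOVPL
5: ✓ MOVLT  r4←0xa1
6: ✓ SUBNE  r2←0xc2
7: ✓ CMP  NZCV=0010
8: ✓ MOVHI  r1←0x67
9: ✓ ADDNE  r2←0xd3
10: · SUBLE

VAL = 0xd3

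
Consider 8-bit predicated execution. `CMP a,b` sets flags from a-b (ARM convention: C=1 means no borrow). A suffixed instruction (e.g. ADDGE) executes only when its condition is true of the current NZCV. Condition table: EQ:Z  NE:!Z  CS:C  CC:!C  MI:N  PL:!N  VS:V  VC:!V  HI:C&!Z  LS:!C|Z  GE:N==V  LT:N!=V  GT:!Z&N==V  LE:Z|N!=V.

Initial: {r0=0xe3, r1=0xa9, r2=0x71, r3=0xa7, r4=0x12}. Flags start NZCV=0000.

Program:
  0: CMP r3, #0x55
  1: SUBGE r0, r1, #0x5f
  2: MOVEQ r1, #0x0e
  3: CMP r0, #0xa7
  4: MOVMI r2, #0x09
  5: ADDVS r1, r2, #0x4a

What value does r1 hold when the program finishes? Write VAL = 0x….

0: ✓ CMP  NZCV=0011
1: · SUBGE
2: · MOVEQ
3: ✓ CMP  NZCV=0010
4: · MOVMI
5: · ADDVS

VAL = 0xa9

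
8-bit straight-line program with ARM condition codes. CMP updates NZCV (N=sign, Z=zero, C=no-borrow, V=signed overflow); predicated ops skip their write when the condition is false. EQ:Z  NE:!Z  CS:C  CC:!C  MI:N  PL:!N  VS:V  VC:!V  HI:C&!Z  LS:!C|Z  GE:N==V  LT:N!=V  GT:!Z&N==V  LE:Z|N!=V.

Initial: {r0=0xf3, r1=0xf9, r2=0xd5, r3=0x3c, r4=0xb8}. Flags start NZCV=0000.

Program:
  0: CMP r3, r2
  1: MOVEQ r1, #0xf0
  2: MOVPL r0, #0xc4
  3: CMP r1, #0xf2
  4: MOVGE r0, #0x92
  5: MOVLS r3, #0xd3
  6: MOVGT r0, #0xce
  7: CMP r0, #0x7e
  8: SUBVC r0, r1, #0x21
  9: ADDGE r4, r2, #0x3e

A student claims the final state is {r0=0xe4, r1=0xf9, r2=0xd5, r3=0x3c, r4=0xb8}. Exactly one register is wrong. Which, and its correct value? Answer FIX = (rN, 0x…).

[0] flags=0000 → (cmp)
[1] flags=0000 EQ?F → skip
[2] flags=0000 PL?T → r0=0xc4
[3] flags=0010 → (cmp)
[4] flags=0010 GE?T → r0=0x92
[5] flags=0010 LS?F → skip
[6] flags=0010 GT?T → r0=0xce
[7] flags=0011 → (cmp)
[8] flags=0011 VC?F → skip
[9] flags=0011 GE?F → skip

FIX = (r0, 0xce)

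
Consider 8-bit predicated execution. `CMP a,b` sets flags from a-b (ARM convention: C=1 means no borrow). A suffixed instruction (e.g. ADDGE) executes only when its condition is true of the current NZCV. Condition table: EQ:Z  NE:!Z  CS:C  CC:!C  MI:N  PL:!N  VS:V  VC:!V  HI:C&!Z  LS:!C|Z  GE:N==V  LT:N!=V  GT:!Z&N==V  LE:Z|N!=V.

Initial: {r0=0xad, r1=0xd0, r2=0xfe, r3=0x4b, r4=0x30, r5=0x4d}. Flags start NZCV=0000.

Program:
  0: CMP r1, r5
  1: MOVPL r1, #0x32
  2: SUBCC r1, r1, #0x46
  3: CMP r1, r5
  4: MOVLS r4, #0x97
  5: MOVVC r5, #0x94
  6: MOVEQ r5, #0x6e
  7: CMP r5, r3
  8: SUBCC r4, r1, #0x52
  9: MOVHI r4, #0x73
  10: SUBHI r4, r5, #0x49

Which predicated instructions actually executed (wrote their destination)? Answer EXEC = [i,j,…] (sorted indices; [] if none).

EXEC = [5,9,10]

[0] flags=1010 → (cmp)
[1] flags=1010 PL?F → skip
[2] flags=1010 CC?F → skip
[3] flags=1010 → (cmp)
[4] flags=1010 LS?F → skip
[5] flags=1010 VC?T → r5=0x94
[6] flags=1010 EQ?F → skip
[7] flags=0011 → (cmp)
[8] flags=0011 CC?F → skip
[9] flags=0011 HI?T → r4=0x73
[10] flags=0011 HI?T → r4=0x4b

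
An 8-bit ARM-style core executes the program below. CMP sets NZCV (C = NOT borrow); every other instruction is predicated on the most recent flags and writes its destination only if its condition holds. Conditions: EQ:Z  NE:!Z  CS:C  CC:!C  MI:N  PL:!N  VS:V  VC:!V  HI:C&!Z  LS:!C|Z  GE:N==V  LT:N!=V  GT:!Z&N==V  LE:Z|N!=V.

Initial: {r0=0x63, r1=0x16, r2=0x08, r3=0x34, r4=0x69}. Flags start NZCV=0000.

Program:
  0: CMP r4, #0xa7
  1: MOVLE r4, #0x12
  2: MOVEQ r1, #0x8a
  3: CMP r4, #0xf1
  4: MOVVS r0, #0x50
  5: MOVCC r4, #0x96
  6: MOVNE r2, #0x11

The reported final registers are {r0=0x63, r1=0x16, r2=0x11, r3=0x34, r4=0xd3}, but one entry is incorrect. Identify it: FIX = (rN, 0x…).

FIX = (r4, 0x96)

[0] flags=1001 → (cmp)
[1] flags=1001 LE?F → skip
[2] flags=1001 EQ?F → skip
[3] flags=0000 → (cmp)
[4] flags=0000 VS?F → skip
[5] flags=0000 CC?T → r4=0x96
[6] flags=0000 NE?T → r2=0x11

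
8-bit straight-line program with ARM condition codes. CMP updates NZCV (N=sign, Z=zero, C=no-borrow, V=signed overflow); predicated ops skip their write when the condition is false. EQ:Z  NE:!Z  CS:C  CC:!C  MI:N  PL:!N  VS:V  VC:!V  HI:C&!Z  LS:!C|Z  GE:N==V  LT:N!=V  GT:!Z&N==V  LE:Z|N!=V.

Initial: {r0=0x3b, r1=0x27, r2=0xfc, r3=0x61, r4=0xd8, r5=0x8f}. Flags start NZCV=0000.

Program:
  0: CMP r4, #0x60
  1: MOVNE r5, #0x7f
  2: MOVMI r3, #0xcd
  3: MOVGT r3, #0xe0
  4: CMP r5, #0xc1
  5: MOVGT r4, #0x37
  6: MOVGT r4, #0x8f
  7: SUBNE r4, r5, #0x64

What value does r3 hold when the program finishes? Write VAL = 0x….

0: ✓ CMP  NZCV=0011
1: ✓ MOVNE  r5←0x7f
2: · MOVMI
3: · MOVGT
4: ✓ CMP  NZCV=1001
5: ✓ MOVGT  r4←0x37
6: ✓ MOVGT  r4←0x8f
7: ✓ SUBNE  r4←0x1b

VAL = 0x61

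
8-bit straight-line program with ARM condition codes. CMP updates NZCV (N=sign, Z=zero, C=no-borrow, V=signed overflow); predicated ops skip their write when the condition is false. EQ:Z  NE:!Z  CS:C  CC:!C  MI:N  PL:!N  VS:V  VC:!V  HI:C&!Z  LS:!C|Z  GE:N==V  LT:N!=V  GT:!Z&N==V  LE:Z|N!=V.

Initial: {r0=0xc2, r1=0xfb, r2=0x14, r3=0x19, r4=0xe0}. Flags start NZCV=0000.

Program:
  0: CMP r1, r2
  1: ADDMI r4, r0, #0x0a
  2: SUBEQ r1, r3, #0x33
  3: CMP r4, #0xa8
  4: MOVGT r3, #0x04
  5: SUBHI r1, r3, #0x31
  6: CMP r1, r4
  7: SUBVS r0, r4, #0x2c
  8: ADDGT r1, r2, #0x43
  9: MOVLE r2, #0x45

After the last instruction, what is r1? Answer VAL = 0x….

VAL = 0x57

0: ✓ CMP  NZCV=1010
1: ✓ ADDMI  r4←0xcc
2: · SUBEQ
3: ✓ CMP  NZCV=0010
4: ✓ MOVGT  r3←0x04
5: ✓ SUBHI  r1←0xd3
6: ✓ CMP  NZCV=0010
7: · SUBVS
8: ✓ ADDGT  r1←0x57
9: · MOVLE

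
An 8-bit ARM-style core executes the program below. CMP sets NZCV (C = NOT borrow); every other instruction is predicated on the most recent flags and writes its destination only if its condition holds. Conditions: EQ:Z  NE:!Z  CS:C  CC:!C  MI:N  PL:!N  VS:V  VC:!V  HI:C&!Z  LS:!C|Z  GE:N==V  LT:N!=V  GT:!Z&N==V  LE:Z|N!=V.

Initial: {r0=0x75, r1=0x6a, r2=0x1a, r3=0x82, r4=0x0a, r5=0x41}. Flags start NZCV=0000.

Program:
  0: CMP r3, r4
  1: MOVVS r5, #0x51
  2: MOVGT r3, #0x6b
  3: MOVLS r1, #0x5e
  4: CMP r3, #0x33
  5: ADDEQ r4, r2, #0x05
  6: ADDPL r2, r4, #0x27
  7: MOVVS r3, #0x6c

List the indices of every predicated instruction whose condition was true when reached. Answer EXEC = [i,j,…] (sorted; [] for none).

[0] flags=0011 → (cmp)
[1] flags=0011 VS?T → r5=0x51
[2] flags=0011 GT?F → skip
[3] flags=0011 LS?F → skip
[4] flags=0011 → (cmp)
[5] flags=0011 EQ?F → skip
[6] flags=0011 PL?T → r2=0x31
[7] flags=0011 VS?T → r3=0x6c

EXEC = [1,6,7]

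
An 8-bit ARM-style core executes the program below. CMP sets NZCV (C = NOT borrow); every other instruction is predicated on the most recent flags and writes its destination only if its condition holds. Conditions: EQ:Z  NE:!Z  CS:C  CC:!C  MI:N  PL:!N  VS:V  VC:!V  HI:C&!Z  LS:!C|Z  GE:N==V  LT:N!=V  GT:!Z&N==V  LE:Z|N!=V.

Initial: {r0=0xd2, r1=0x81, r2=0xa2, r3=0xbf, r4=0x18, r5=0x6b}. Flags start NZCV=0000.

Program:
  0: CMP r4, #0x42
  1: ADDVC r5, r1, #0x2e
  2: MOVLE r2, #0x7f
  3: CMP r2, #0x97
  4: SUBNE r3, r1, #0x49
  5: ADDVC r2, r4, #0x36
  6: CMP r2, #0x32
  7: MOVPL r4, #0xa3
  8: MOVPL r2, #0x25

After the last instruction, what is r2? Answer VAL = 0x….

VAL = 0x25

[0] flags=1000 → (cmp)
[1] flags=1000 VC?T → r5=0xaf
[2] flags=1000 LE?T → r2=0x7f
[3] flags=1001 → (cmp)
[4] flags=1001 NE?T → r3=0x38
[5] flags=1001 VC?F → skip
[6] flags=0010 → (cmp)
[7] flags=0010 PL?T → r4=0xa3
[8] flags=0010 PL?T → r2=0x25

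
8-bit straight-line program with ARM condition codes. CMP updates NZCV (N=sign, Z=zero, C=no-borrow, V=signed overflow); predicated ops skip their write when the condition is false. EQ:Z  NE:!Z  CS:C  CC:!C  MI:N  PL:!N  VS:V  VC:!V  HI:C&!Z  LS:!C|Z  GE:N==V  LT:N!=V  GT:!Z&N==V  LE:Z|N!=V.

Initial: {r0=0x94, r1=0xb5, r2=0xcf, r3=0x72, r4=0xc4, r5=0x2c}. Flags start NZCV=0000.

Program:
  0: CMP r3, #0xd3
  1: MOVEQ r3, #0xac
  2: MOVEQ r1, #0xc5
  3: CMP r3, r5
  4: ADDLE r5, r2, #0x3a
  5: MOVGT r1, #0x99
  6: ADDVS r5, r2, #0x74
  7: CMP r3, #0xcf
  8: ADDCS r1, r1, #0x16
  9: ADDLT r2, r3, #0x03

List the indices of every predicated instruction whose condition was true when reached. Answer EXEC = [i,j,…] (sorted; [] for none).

[0] flags=1001 → (cmp)
[1] flags=1001 EQ?F → skip
[2] flags=1001 EQ?F → skip
[3] flags=0010 → (cmp)
[4] flags=0010 LE?F → skip
[5] flags=0010 GT?T → r1=0x99
[6] flags=0010 VS?F → skip
[7] flags=1001 → (cmp)
[8] flags=1001 CS?F → skip
[9] flags=1001 LT?F → skip

EXEC = [5]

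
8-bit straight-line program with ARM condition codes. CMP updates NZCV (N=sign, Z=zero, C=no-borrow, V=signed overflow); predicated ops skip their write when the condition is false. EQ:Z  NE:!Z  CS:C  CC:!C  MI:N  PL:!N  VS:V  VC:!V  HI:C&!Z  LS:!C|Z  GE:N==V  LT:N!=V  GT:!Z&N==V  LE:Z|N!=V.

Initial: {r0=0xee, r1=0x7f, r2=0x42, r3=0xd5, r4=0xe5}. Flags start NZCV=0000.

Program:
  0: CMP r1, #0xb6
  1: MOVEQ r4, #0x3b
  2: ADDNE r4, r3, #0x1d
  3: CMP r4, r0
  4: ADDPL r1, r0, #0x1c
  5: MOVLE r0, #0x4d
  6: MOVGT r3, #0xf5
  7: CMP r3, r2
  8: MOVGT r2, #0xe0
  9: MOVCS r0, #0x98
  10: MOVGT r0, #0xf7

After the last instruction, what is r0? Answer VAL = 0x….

0: ✓ CMP  NZCV=1001
1: · MOVEQ
2: ✓ ADDNE  r4←0xf2
3: ✓ CMP  NZCV=0010
4: ✓ ADDPL  r1←0x0a
5: · MOVLE
6: ✓ MOVGT  r3←0xf5
7: ✓ CMP  NZCV=1010
8: · MOVGT
9: ✓ MOVCS  r0←0x98
10: · MOVGT

VAL = 0x98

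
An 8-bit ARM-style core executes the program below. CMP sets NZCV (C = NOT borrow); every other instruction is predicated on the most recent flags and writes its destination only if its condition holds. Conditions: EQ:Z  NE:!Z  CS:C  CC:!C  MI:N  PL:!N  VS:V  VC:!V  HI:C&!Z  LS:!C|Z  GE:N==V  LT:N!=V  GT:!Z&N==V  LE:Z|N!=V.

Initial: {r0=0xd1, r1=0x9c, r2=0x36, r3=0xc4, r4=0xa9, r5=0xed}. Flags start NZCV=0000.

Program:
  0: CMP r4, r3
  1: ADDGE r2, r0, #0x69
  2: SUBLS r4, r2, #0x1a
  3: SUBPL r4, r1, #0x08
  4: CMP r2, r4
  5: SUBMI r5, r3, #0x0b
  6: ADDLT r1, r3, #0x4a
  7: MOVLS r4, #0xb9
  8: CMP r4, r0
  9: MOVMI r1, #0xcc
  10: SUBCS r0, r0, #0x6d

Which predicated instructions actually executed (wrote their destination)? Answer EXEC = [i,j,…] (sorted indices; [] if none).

0: ✓ CMP  NZCV=1000
1: · ADDGE
2: ✓ SUBLS  r4←0x1c
3: · SUBPL
4: ✓ CMP  NZCV=0010
5: · SUBMI
6: · ADDLT
7: · MOVLS
8: ✓ CMP  NZCV=0000
9: · MOVMI
10: · SUBCS

EXEC = [2]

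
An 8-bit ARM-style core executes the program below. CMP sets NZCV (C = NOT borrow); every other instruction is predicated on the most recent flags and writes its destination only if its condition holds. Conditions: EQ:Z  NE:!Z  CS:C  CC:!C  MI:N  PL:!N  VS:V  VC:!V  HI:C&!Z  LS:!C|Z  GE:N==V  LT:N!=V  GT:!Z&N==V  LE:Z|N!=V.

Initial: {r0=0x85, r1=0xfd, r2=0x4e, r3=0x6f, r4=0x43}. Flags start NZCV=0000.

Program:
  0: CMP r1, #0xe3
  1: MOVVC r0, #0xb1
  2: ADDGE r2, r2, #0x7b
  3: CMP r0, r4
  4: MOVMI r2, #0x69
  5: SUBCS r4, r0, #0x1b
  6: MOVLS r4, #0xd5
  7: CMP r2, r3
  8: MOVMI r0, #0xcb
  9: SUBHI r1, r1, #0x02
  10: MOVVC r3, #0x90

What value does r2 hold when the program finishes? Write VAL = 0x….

[0] flags=0010 → (cmp)
[1] flags=0010 VC?T → r0=0xb1
[2] flags=0010 GE?T → r2=0xc9
[3] flags=0011 → (cmp)
[4] flags=0011 MI?F → skip
[5] flags=0011 CS?T → r4=0x96
[6] flags=0011 LS?F → skip
[7] flags=0011 → (cmp)
[8] flags=0011 MI?F → skip
[9] flags=0011 HI?T → r1=0xfb
[10] flags=0011 VC?F → skip

VAL = 0xc9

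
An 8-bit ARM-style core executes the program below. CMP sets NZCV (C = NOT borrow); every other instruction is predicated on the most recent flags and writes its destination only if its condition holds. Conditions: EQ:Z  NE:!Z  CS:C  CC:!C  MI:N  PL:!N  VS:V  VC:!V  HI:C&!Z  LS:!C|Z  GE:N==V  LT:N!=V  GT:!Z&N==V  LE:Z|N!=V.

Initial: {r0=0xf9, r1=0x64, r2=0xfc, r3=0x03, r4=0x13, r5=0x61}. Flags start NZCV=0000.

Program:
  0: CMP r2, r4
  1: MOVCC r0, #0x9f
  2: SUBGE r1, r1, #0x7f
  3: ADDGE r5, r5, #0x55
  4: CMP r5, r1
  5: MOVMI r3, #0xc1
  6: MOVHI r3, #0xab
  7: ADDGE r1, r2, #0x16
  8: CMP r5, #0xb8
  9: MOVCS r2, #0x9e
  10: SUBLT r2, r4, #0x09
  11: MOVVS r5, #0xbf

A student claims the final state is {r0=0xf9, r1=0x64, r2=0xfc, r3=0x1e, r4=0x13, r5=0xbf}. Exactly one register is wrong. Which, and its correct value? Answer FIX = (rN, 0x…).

0: ✓ CMP  NZCV=1010
1: · MOVCC
2: · SUBGE
3: · ADDGE
4: ✓ CMP  NZCV=1000
5: ✓ MOVMI  r3←0xc1
6: · MOVHI
7: · ADDGE
8: ✓ CMP  NZCV=1001
9: · MOVCS
10: · SUBLT
11: ✓ MOVVS  r5←0xbf

FIX = (r3, 0xc1)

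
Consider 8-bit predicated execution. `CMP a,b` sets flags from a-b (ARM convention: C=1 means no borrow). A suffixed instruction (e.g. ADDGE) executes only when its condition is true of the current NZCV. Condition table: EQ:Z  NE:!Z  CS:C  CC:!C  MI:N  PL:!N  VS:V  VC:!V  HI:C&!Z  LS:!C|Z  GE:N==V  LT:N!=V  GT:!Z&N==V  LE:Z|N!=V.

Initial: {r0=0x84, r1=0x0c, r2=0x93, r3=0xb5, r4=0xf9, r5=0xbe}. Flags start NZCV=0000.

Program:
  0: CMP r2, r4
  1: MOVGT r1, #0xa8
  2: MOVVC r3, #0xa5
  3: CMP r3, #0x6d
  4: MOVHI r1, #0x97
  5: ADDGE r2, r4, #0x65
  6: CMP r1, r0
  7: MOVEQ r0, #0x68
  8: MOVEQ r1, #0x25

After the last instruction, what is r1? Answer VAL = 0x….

VAL = 0x97

0: ✓ CMP  NZCV=1000
1: · MOVGT
2: ✓ MOVVC  r3←0xa5
3: ✓ CMP  NZCV=0011
4: ✓ MOVHI  r1←0x97
5: · ADDGE
6: ✓ CMP  NZCV=0010
7: · MOVEQ
8: · MOVEQ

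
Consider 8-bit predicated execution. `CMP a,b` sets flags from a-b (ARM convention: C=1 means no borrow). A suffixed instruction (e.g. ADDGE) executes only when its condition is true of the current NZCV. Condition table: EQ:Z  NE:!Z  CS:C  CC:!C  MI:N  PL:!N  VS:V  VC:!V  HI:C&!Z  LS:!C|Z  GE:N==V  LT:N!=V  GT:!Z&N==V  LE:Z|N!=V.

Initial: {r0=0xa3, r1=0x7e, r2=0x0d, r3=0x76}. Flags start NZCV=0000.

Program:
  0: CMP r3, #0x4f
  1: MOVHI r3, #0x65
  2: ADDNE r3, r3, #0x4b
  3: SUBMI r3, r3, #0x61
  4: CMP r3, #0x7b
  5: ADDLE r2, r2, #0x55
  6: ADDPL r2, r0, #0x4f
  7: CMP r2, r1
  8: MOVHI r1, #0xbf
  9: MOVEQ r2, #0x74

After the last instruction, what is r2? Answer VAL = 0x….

VAL = 0xf2

0: ✓ CMP  NZCV=0010
1: ✓ MOVHI  r3←0x65
2: ✓ ADDNE  r3←0xb0
3: · SUBMI
4: ✓ CMP  NZCV=0011
5: ✓ ADDLE  r2←0x62
6: ✓ ADDPL  r2←0xf2
7: ✓ CMP  NZCV=0011
8: ✓ MOVHI  r1←0xbf
9: · MOVEQ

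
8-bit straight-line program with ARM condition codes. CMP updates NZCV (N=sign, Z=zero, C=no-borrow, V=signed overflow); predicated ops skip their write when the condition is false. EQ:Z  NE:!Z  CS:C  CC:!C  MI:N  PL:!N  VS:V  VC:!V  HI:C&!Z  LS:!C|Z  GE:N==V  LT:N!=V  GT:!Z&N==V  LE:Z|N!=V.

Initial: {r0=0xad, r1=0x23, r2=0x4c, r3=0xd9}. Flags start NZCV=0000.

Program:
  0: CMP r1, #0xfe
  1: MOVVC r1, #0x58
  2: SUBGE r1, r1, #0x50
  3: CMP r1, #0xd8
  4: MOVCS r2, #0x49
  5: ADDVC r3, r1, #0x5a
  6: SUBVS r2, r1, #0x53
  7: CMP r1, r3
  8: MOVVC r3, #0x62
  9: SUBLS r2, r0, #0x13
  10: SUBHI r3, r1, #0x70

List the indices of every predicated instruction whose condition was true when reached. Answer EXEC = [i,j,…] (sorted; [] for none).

0: ✓ CMP  NZCV=0000
1: ✓ MOVVC  r1←0x58
2: ✓ SUBGE  r1←0x08
3: ✓ CMP  NZCV=0000
4: · MOVCS
5: ✓ ADDVC  r3←0x62
6: · SUBVS
7: ✓ CMP  NZCV=1000
8: ✓ MOVVC  r3←0x62
9: ✓ SUBLS  r2←0x9a
10: · SUBHI

EXEC = [1,2,5,8,9]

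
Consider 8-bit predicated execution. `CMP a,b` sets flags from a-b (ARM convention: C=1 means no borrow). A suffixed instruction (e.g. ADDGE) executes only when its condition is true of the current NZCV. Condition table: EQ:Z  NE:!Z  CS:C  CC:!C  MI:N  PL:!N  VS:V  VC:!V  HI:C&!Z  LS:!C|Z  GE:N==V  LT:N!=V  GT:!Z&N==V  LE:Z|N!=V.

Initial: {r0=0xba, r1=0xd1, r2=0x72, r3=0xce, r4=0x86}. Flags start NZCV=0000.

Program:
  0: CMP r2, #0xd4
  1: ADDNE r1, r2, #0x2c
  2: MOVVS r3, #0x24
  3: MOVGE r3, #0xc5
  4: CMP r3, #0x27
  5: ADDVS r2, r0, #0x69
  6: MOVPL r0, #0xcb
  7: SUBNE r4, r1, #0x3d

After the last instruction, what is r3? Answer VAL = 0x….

VAL = 0xc5

0: ✓ CMP  NZCV=1001
1: ✓ ADDNE  r1←0x9e
2: ✓ MOVVS  r3←0x24
3: ✓ MOVGE  r3←0xc5
4: ✓ CMP  NZCV=1010
5: · ADDVS
6: · MOVPL
7: ✓ SUBNE  r4←0x61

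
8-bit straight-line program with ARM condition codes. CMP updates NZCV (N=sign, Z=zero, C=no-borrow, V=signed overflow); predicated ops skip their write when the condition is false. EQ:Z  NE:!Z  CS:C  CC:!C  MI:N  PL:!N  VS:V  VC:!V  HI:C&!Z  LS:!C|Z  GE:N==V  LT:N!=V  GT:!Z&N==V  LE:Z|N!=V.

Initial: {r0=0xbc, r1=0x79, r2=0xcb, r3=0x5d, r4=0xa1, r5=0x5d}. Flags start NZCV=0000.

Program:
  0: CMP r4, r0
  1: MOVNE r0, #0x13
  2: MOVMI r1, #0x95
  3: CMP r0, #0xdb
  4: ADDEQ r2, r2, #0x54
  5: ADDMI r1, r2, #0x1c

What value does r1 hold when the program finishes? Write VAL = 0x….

VAL = 0x95

0: ✓ CMP  NZCV=1000
1: ✓ MOVNE  r0←0x13
2: ✓ MOVMI  r1←0x95
3: ✓ CMP  NZCV=0000
4: · ADDEQ
5: · ADDMI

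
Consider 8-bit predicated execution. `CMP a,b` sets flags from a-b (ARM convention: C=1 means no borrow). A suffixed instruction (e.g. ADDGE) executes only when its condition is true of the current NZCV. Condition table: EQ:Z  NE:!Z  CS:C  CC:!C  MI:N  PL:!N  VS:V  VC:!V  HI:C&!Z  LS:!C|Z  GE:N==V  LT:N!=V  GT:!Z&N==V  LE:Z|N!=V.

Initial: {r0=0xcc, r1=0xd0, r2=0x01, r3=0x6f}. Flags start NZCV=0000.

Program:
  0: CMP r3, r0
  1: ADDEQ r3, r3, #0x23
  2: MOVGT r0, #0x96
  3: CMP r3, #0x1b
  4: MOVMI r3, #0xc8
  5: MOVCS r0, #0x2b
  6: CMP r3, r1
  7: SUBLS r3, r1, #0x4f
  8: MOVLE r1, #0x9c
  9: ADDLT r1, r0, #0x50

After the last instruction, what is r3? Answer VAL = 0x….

VAL = 0x81

[0] flags=1001 → (cmp)
[1] flags=1001 EQ?F → skip
[2] flags=1001 GT?T → r0=0x96
[3] flags=0010 → (cmp)
[4] flags=0010 MI?F → skip
[5] flags=0010 CS?T → r0=0x2b
[6] flags=1001 → (cmp)
[7] flags=1001 LS?T → r3=0x81
[8] flags=1001 LE?F → skip
[9] flags=1001 LT?F → skip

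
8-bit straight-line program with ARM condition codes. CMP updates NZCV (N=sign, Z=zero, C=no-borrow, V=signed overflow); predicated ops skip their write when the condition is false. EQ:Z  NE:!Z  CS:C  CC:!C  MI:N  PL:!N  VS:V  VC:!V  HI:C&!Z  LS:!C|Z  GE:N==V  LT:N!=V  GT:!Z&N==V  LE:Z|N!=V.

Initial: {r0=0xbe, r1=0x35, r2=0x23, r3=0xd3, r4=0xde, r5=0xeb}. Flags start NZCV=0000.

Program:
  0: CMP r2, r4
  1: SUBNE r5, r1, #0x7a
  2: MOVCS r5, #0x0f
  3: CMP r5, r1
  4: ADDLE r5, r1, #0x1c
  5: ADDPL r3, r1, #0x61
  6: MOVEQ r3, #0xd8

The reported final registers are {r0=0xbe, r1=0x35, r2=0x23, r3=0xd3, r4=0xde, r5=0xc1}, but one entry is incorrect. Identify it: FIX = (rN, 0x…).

FIX = (r5, 0x51)

0: ✓ CMP  NZCV=0000
1: ✓ SUBNE  r5←0xbb
2: · MOVCS
3: ✓ CMP  NZCV=1010
4: ✓ ADDLE  r5←0x51
5: · ADDPL
6: · MOVEQ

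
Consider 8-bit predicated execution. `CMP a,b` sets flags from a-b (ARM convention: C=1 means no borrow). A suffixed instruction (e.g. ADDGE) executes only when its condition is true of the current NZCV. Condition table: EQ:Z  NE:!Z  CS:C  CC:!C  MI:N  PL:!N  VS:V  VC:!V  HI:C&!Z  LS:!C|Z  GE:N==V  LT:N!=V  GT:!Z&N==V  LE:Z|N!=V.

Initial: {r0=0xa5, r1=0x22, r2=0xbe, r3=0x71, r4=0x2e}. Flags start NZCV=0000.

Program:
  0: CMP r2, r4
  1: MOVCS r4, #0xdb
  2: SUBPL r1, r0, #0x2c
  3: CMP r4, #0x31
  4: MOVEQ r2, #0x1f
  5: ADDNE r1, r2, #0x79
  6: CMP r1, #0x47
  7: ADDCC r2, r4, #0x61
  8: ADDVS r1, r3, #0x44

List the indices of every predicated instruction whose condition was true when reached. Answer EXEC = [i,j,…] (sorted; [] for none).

0: ✓ CMP  NZCV=1010
1: ✓ MOVCS  r4←0xdb
2: · SUBPL
3: ✓ CMP  NZCV=1010
4: · MOVEQ
5: ✓ ADDNE  r1←0x37
6: ✓ CMP  NZCV=1000
7: ✓ ADDCC  r2←0x3c
8: · ADDVS

EXEC = [1,5,7]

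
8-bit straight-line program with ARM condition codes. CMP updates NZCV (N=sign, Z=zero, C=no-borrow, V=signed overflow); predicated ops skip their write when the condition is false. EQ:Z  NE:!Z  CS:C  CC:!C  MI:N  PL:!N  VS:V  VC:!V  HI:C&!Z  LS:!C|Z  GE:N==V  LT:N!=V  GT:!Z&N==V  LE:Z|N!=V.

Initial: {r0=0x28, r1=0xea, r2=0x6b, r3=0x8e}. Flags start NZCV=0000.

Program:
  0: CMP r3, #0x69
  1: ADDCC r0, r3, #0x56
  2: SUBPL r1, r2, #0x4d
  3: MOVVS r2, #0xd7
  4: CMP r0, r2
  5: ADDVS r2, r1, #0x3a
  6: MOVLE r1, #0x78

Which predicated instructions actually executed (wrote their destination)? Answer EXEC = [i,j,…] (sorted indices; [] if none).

EXEC = [2,3]

0: ✓ CMP  NZCV=0011
1: · ADDCC
2: ✓ SUBPL  r1←0x1e
3: ✓ MOVVS  r2←0xd7
4: ✓ CMP  NZCV=0000
5: · ADDVS
6: · MOVLE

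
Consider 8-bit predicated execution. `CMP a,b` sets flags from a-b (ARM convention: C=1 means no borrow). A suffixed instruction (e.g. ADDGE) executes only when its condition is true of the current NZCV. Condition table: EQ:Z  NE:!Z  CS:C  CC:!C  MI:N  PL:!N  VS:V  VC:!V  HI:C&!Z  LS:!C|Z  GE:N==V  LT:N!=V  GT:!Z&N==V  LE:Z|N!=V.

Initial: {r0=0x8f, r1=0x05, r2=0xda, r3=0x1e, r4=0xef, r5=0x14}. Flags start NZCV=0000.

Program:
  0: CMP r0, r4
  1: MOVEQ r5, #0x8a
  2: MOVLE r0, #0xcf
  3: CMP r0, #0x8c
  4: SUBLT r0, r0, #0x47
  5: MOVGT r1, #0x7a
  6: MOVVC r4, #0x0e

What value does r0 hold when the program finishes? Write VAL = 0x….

VAL = 0xcf

0: ✓ CMP  NZCV=1000
1: · MOVEQ
2: ✓ MOVLE  r0←0xcf
3: ✓ CMP  NZCV=0010
4: · SUBLT
5: ✓ MOVGT  r1←0x7a
6: ✓ MOVVC  r4←0x0e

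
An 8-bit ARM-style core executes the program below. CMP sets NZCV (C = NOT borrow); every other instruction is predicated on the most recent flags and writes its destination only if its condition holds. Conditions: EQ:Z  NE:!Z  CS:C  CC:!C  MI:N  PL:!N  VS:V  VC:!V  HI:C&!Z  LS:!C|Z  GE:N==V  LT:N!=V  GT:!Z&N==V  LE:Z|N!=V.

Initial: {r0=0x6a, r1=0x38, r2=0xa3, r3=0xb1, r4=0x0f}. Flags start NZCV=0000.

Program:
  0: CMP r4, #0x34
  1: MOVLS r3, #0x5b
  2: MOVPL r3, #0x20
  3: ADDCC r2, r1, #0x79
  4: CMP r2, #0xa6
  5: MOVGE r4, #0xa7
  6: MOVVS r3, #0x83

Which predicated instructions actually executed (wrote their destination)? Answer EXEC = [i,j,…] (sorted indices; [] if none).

EXEC = [1,3,5]

[0] flags=1000 → (cmp)
[1] flags=1000 LS?T → r3=0x5b
[2] flags=1000 PL?F → skip
[3] flags=1000 CC?T → r2=0xb1
[4] flags=0010 → (cmp)
[5] flags=0010 GE?T → r4=0xa7
[6] flags=0010 VS?F → skip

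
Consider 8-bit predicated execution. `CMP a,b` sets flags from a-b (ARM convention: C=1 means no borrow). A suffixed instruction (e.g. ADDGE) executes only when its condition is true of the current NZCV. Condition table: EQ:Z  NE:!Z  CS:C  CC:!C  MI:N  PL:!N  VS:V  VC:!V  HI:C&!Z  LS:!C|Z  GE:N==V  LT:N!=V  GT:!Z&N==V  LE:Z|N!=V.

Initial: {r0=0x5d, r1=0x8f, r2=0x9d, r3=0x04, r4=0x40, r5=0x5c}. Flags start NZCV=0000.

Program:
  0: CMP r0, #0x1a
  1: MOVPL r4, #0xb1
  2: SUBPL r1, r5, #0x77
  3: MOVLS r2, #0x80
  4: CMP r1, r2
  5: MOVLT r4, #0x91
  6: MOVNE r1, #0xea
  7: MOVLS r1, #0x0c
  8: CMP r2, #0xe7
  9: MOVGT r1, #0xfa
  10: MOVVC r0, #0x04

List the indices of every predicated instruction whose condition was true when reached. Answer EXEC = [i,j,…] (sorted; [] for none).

EXEC = [1,2,6,10]

0: ✓ CMP  NZCV=0010
1: ✓ MOVPL  r4←0xb1
2: ✓ SUBPL  r1←0xe5
3: · MOVLS
4: ✓ CMP  NZCV=0010
5: · MOVLT
6: ✓ MOVNE  r1←0xea
7: · MOVLS
8: ✓ CMP  NZCV=1000
9: · MOVGT
10: ✓ MOVVC  r0←0x04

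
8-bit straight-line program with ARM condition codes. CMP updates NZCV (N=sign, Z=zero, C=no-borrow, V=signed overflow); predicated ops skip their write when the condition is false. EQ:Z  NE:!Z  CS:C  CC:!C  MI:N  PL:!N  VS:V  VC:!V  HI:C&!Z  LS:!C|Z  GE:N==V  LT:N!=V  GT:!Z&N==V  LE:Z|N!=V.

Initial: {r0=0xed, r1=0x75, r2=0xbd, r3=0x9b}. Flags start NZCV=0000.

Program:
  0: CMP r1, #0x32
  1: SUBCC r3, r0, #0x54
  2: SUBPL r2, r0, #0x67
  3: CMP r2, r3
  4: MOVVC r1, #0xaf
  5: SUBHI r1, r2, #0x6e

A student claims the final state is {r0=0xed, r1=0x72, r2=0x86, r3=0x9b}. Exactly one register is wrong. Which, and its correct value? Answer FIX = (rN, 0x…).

0: ✓ CMP  NZCV=0010
1: · SUBCC
2: ✓ SUBPL  r2←0x86
3: ✓ CMP  NZCV=1000
4: ✓ MOVVC  r1←0xaf
5: · SUBHI

FIX = (r1, 0xaf)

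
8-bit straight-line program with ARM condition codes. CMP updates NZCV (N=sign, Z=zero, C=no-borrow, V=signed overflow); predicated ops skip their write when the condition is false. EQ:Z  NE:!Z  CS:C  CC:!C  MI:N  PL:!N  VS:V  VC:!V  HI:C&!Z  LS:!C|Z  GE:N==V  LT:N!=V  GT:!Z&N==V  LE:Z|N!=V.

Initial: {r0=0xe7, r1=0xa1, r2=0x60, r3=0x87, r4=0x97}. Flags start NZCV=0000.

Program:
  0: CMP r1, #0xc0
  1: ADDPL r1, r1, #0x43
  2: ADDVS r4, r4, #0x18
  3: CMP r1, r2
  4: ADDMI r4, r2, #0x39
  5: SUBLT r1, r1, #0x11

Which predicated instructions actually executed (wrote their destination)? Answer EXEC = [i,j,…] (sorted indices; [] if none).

EXEC = [5]

[0] flags=1000 → (cmp)
[1] flags=1000 PL?F → skip
[2] flags=1000 VS?F → skip
[3] flags=0011 → (cmp)
[4] flags=0011 MI?F → skip
[5] flags=0011 LT?T → r1=0x90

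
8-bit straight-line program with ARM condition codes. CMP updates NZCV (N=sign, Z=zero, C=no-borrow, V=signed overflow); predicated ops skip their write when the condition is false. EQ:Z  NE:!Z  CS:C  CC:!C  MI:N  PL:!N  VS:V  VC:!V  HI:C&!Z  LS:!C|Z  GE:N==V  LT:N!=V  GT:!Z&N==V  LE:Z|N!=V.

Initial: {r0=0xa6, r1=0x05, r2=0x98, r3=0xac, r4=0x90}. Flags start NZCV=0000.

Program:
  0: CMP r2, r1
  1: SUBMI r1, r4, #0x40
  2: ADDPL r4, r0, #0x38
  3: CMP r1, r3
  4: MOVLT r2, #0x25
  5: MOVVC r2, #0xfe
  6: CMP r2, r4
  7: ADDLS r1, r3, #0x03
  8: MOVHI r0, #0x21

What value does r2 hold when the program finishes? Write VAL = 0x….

[0] flags=1010 → (cmp)
[1] flags=1010 MI?T → r1=0x50
[2] flags=1010 PL?F → skip
[3] flags=1001 → (cmp)
[4] flags=1001 LT?F → skip
[5] flags=1001 VC?F → skip
[6] flags=0010 → (cmp)
[7] flags=0010 LS?F → skip
[8] flags=0010 HI?T → r0=0x21

VAL = 0x98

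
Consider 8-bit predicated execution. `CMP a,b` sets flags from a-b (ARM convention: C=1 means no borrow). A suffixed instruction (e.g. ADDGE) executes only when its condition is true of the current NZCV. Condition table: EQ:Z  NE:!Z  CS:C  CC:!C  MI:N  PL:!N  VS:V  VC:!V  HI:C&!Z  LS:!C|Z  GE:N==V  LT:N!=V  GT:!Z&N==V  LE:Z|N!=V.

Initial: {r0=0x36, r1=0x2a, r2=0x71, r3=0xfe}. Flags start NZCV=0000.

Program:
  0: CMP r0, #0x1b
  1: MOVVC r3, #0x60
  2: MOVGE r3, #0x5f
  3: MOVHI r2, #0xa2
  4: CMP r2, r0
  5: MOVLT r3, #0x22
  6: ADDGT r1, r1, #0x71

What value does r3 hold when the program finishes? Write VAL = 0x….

0: ✓ CMP  NZCV=0010
1: ✓ MOVVC  r3←0x60
2: ✓ MOVGE  r3←0x5f
3: ✓ MOVHI  r2←0xa2
4: ✓ CMP  NZCV=0011
5: ✓ MOVLT  r3←0x22
6: · ADDGT

VAL = 0x22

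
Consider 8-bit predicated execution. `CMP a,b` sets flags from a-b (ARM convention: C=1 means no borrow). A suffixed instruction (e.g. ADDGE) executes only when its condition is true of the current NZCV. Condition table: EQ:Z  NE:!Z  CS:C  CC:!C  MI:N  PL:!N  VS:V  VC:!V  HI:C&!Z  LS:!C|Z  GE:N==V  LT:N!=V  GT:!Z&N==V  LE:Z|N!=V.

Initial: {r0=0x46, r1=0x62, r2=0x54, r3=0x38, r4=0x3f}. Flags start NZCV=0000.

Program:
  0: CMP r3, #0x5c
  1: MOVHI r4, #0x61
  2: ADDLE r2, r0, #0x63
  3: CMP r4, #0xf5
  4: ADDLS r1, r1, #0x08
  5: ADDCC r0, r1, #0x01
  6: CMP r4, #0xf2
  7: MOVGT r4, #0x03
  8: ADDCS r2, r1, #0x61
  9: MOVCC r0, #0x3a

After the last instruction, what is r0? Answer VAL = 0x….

VAL = 0x3a

[0] flags=1000 → (cmp)
[1] flags=1000 HI?F → skip
[2] flags=1000 LE?T → r2=0xa9
[3] flags=0000 → (cmp)
[4] flags=0000 LS?T → r1=0x6a
[5] flags=0000 CC?T → r0=0x6b
[6] flags=0000 → (cmp)
[7] flags=0000 GT?T → r4=0x03
[8] flags=0000 CS?F → skip
[9] flags=0000 CC?T → r0=0x3a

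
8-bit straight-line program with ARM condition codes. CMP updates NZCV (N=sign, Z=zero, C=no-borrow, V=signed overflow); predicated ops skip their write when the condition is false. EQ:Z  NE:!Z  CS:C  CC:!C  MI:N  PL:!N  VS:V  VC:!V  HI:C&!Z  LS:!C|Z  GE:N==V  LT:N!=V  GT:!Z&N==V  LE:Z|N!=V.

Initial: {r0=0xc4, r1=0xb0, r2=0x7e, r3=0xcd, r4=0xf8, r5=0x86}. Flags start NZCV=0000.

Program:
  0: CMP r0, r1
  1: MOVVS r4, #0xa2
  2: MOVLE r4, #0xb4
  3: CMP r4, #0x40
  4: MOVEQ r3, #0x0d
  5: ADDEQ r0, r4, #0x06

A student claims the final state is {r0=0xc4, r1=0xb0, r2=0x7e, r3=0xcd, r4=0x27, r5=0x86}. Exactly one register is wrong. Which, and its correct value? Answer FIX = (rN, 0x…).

FIX = (r4, 0xf8)

[0] flags=0010 → (cmp)
[1] flags=0010 VS?F → skip
[2] flags=0010 LE?F → skip
[3] flags=1010 → (cmp)
[4] flags=1010 EQ?F → skip
[5] flags=1010 EQ?F → skip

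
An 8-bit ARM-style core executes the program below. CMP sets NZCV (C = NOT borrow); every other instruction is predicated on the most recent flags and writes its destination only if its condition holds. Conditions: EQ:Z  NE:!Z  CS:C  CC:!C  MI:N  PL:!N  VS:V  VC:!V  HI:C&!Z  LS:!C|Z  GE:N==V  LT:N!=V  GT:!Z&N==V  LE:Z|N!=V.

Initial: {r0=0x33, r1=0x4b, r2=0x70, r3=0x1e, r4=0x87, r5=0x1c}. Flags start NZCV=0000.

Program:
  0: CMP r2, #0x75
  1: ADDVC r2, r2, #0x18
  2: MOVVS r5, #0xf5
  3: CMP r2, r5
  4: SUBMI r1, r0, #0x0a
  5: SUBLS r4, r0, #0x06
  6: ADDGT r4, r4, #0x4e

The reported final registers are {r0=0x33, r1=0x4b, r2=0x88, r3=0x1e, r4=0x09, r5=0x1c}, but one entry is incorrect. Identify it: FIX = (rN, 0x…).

FIX = (r4, 0x87)

0: ✓ CMP  NZCV=1000
1: ✓ ADDVC  r2←0x88
2: · MOVVS
3: ✓ CMP  NZCV=0011
4: · SUBMI
5: · SUBLS
6: · ADDGT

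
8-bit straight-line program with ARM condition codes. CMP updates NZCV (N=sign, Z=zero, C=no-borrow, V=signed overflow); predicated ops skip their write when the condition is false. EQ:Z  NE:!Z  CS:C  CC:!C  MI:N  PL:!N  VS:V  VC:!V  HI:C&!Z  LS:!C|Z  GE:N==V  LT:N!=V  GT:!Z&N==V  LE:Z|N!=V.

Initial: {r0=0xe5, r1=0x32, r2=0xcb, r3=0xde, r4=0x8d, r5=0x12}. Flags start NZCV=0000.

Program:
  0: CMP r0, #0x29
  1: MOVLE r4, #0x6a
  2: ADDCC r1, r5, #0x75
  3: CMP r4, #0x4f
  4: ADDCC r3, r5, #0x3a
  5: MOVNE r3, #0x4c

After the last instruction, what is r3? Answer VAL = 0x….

VAL = 0x4c

0: ✓ CMP  NZCV=1010
1: ✓ MOVLE  r4←0x6a
2: · ADDCC
3: ✓ CMP  NZCV=0010
4: · ADDCC
5: ✓ MOVNE  r3←0x4c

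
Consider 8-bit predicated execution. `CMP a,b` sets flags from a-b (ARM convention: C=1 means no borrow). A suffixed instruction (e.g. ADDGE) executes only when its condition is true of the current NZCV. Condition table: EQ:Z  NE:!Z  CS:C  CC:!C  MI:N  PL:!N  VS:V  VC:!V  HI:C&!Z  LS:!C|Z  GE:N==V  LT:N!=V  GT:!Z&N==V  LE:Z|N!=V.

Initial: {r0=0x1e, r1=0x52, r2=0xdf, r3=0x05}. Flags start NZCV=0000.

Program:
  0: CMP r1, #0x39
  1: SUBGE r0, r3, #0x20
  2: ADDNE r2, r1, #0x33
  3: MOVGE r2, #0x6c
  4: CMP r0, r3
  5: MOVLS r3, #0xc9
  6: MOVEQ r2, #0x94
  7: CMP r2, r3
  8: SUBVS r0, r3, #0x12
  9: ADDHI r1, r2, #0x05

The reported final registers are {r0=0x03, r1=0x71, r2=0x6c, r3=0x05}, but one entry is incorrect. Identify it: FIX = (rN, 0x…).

[0] flags=0010 → (cmp)
[1] flags=0010 GE?T → r0=0xe5
[2] flags=0010 NE?T → r2=0x85
[3] flags=0010 GE?T → r2=0x6c
[4] flags=1010 → (cmp)
[5] flags=1010 LS?F → skip
[6] flags=1010 EQ?F → skip
[7] flags=0010 → (cmp)
[8] flags=0010 VS?F → skip
[9] flags=0010 HI?T → r1=0x71

FIX = (r0, 0xe5)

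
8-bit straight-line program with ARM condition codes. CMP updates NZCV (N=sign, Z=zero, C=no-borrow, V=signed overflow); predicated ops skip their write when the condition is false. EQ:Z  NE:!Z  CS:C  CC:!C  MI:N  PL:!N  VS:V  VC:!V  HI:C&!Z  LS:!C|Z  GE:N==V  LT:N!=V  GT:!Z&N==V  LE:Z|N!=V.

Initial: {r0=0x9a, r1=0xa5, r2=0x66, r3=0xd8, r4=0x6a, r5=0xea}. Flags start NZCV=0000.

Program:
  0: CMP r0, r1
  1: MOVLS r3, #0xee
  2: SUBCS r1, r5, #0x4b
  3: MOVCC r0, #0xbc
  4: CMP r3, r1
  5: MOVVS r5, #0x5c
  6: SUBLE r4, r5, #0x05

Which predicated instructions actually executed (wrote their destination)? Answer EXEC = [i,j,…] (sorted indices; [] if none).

0: ✓ CMP  NZCV=1000
1: ✓ MOVLS  r3←0xee
2: · SUBCS
3: ✓ MOVCC  r0←0xbc
4: ✓ CMP  NZCV=0010
5: · MOVVS
6: · SUBLE

EXEC = [1,3]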